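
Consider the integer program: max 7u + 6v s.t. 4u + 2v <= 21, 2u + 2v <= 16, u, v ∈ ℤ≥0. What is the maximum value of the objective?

50

Relaxing integrality, the LP optimum is 50.50 at (u,v) = (2.5, 5.5), which is not an integer point.
(u,v)=(2,6) is feasible, giving 50.
(u,v)=(1,7) is feasible, giving 49.
(u,v)=(3,4) is feasible, giving 45.
(u,v)=(2,5) is feasible, giving 44.
The best lattice point is (2,6), giving 50.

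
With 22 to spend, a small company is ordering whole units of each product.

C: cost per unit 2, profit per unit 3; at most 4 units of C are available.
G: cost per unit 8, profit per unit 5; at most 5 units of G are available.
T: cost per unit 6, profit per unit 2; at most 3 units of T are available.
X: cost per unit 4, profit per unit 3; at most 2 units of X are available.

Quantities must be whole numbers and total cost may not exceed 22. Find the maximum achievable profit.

20

This is a bounded integer knapsack.
C has the best ratio (3/2); taking only C gives at most 4×3 = 12 (stopped by the supply cap of 4).
Mixing does better — 3×C, 1×G, and 2×X: cost 22 ≤ 22, profit 3·3 + 1·5 + 2·3 = 20.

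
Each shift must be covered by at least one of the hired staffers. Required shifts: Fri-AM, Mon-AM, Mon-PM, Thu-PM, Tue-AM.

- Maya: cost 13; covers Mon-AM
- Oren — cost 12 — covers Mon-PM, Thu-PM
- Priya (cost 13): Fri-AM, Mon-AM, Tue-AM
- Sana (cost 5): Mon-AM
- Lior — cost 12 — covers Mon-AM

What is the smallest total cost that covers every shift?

25

This is an integer covering problem.
Choose Oren and Priya: together they cover Fri-AM, Mon-AM, Mon-PM, Thu-PM, Tue-AM — every shift.
Total cost: 12 + 13 = 25.
No cover costs less than 25.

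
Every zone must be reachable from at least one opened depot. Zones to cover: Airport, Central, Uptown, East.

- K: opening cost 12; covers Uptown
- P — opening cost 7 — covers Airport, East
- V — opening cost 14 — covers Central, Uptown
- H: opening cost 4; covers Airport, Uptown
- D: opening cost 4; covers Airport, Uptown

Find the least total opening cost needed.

21

The greedy cost-per-new-zone heuristic would pick H, P, and V for 25, but a cheaper cover exists.
Choose P and V: together they cover Airport, Central, Uptown, East — every zone.
Total opening cost: 7 + 14 = 21.
No cover costs less than 21.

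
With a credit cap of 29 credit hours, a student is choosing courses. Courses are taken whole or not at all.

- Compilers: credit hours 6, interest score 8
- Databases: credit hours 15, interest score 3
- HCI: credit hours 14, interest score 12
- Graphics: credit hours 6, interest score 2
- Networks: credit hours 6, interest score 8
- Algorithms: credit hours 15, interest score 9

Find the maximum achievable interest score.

28

Compilers + Networks + Algorithms: credit hours 6 + 6 + 15 = 27 ≤ 29, interest score 8 + 8 + 9 = 25.
Compilers + HCI + Networks: credit hours 6 + 14 + 6 = 26 ≤ 29, interest score 8 + 12 + 8 = 28.
Best is Compilers, HCI, and Networks with total interest score 28.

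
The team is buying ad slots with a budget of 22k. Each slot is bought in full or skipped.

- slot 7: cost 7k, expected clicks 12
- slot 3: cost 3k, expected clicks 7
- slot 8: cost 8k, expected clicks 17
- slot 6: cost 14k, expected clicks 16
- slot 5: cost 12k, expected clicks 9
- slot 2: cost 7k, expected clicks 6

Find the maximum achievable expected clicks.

Allowing fractional choices, the relaxed optimum would be about 40.6, but ad slots are indivisible.
slot 8 + slot 6: cost 8 + 14 = 22 ≤ 22, expected clicks 17 + 16 = 33.
slot 7 + slot 8 + slot 2: cost 7 + 8 + 7 = 22 ≤ 22, expected clicks 12 + 17 + 6 = 35.
slot 7 + slot 3 + slot 8: cost 7 + 3 + 8 = 18 ≤ 22, expected clicks 12 + 7 + 17 = 36.
Best is slot 7, slot 3, and slot 8 with total expected clicks 36.

36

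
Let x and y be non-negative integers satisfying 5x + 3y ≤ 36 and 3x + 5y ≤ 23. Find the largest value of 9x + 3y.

Relaxing integrality, the LP optimum is 64.80 at (x,y) = (7.2, 0), which is not an integer point.
(x,y)=(7,0): 5·7+3·0=35≤36, 3·7+5·0=21≤23, objective 63.
(x,y)=(6,1): 5·6+3·1=33≤36, 3·6+5·1=23≤23, objective 57.
(x,y)=(6,0): 5·6+3·0=30≤36, 3·6+5·0=18≤23, objective 54.
Maximum is 63 at (x,y)=(7,0).

63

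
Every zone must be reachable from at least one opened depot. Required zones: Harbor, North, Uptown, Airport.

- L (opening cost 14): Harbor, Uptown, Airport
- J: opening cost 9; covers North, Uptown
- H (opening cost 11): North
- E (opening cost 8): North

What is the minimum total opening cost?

22

Choose L and E: together they cover Harbor, North, Uptown, Airport — every zone.
Total opening cost: 14 + 8 = 22.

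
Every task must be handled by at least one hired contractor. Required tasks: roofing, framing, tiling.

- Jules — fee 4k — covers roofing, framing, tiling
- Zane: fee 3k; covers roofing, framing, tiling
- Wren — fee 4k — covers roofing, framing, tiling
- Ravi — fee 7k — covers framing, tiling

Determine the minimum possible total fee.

Zane alone covers roofing, framing, tiling — every task.
Total fee: 3.

3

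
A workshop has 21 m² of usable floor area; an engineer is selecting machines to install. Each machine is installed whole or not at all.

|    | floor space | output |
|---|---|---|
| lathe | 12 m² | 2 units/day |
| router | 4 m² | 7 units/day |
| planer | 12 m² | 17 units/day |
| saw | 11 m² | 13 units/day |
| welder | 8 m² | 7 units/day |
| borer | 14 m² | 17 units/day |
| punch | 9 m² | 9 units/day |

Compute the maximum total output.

26

planer + punch: floor space 12 + 9 = 21 ≤ 21, output 17 + 9 = 26.
router + planer: floor space 4 + 12 = 16 ≤ 21, output 7 + 17 = 24.
Best is planer and punch with total output 26.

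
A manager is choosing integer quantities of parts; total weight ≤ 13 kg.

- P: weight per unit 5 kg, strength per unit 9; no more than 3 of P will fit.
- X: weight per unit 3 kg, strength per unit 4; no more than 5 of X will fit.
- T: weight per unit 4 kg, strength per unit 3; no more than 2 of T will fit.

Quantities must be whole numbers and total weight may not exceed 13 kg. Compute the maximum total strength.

This is a bounded integer knapsack.
P has the best ratio (9/5); taking only P gives at most 2×9 = 18 (stopped by the weight limit).
Mixing does better — 2×P and 1×X: weight 13 ≤ 13, strength 2·9 + 1·4 = 22.

22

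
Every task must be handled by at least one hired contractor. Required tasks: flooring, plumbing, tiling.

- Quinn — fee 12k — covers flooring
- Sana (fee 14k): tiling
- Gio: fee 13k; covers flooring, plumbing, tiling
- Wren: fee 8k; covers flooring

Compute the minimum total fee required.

13

Gio alone covers flooring, plumbing, tiling — every task.
Total fee: 13.
No cover costs less than 13.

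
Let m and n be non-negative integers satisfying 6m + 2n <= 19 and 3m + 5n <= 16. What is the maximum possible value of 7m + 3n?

21

(m,n)=(3,0) is feasible, giving 21.
(m,n)=(2,2) is feasible, giving 20.
(m,n)=(2,1) is feasible, giving 17.
No feasible integer point exceeds 21.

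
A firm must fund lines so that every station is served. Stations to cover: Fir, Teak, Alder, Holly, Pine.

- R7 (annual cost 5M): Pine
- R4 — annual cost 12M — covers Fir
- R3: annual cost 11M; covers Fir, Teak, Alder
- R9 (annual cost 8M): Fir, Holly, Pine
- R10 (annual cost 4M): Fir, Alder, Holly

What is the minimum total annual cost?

The greedy cost-per-new-station heuristic would pick R10, R7, and R3 for 20, but a cheaper cover exists.
Choose R3 and R9: together they cover Fir, Teak, Alder, Holly, Pine — every station.
Total annual cost: 11 + 8 = 19.
No cover costs less than 19.

19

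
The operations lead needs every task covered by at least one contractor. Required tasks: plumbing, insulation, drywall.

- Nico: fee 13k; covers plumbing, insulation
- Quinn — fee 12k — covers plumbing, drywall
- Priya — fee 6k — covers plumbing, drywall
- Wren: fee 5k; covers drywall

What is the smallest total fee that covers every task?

18

This is a weighted set-cover instance.
Choose Nico and Wren: together they cover plumbing, insulation, drywall — every task.
Total fee: 13 + 5 = 18.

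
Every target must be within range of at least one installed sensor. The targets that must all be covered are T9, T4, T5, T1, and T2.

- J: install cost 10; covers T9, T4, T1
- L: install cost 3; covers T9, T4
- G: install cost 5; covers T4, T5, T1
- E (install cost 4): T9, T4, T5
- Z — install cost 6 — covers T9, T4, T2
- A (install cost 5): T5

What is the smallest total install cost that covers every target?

This is a weighted set-cover instance.
Choose G and Z: together they cover T9, T4, T5, T1, T2 — every target.
Total install cost: 5 + 6 = 11.

11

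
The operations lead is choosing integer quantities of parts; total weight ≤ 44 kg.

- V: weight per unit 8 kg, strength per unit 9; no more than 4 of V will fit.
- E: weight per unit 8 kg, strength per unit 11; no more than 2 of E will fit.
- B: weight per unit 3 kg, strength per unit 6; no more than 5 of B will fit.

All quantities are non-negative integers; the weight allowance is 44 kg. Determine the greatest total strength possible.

2×V, 2×E, and 4×B: weight 44 ≤ 44, strength 2·9 + 2·11 + 4·6 = 64.
3×V, 1×E, and 4×B: weight 44 ≤ 44, strength 3·9 + 1·11 + 4·6 = 62.
Best is 64.

64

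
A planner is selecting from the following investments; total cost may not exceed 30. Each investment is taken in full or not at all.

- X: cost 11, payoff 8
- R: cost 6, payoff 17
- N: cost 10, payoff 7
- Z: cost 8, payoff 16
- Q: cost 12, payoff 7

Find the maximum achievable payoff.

Take X, R, and Z: cost 11 + 6 + 8 = 25 ≤ 30, payoff 8 + 17 + 16 = 41.
No other feasible combination does better.

41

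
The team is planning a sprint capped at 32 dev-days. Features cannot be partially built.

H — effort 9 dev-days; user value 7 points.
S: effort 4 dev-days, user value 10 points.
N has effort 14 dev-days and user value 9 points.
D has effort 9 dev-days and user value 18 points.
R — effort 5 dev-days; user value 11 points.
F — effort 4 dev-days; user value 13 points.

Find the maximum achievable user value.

S + D + R + F: effort 4 + 9 + 5 + 4 = 22 ≤ 32, user value 10 + 18 + 11 + 13 = 52.
H + S + D + R + F: effort 9 + 4 + 9 + 5 + 4 = 31 ≤ 32, user value 7 + 10 + 18 + 11 + 13 = 59.
Best is H, S, D, R, and F with total user value 59.

59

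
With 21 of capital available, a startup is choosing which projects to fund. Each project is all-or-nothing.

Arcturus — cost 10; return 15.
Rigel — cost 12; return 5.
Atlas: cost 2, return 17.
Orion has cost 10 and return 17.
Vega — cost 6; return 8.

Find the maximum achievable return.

42

Allowing fractional choices, the relaxed optimum would be about 47.5, but projects are indivisible.
Arcturus + Atlas + Vega: cost 10 + 2 + 6 = 18 ≤ 21, return 15 + 17 + 8 = 40.
Atlas + Orion + Vega: cost 2 + 10 + 6 = 18 ≤ 21, return 17 + 17 + 8 = 42.
Best is Atlas, Orion, and Vega with total return 42.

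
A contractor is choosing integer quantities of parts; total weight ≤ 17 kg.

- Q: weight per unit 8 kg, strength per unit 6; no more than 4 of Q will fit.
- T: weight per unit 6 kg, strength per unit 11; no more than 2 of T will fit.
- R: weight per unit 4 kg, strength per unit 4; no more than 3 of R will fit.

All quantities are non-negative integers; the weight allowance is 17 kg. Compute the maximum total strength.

26

Take 2×T and 1×R: weight 16 ≤ 17, strength 2·11 + 1·4 = 26.
T has the best ratio (11/6) and is taken to its limit of 2; remaining capacity is filled optimally with the others.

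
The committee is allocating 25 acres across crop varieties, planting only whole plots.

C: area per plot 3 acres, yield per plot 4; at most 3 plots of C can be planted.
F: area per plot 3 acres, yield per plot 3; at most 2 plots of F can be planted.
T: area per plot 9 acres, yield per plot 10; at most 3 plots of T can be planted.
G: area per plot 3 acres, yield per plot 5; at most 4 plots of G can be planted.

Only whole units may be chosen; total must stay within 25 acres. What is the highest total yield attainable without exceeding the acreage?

35

This is a bounded integer knapsack.
G has the best ratio (5/3); taking only G gives at most 4×5 = 20 (stopped by the supply cap of 4).
Mixing does better — 3×C, 1×F, and 4×G: area 24 ≤ 25, yield 3·4 + 1·3 + 4·5 = 35.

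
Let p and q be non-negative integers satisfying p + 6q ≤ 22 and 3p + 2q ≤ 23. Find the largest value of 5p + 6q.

42

(p,q)=(6,2) is feasible, giving 42.
(p,q)=(7,1) is feasible, giving 41.
(p,q)=(4,3) is feasible, giving 38.
No feasible integer point exceeds 42.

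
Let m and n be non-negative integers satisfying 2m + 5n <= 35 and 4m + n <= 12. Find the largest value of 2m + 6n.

(m,n)=(0,7): 2·0+5·7=35≤35, 4·0+1·7=7≤12, objective 42.
(m,n)=(1,6): 2·1+5·6=32≤35, 4·1+1·6=10≤12, objective 38.
(m,n)=(0,6): 2·0+5·6=30≤35, 4·0+1·6=6≤12, objective 36.
No feasible integer point exceeds 42.

42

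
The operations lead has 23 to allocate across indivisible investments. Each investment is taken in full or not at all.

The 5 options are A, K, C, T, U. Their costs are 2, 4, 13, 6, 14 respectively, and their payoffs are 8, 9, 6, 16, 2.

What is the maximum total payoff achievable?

Allowing fractional choices, the relaxed optimum would be about 38.1, but investments are indivisible.
A + K + T: cost 2 + 4 + 6 = 12 ≤ 23, payoff 8 + 9 + 16 = 33.
K + C + T: cost 4 + 13 + 6 = 23 ≤ 23, payoff 9 + 6 + 16 = 31.
Best is A, K, and T with total payoff 33.

33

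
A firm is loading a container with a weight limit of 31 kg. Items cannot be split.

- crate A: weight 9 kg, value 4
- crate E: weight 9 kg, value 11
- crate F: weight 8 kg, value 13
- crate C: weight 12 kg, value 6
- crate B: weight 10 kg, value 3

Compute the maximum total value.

30

Allowing fractional choices, the relaxed optimum would be about 30.9, but items are indivisible.
crate E + crate F + crate C: weight 9 + 8 + 12 = 29 ≤ 31, value 11 + 13 + 6 = 30.
crate E + crate F + crate B: weight 9 + 8 + 10 = 27 ≤ 31, value 11 + 13 + 3 = 27.
crate A + crate E + crate F: weight 9 + 9 + 8 = 26 ≤ 31, value 4 + 11 + 13 = 28.
Best is crate E, crate F, and crate C with total value 30.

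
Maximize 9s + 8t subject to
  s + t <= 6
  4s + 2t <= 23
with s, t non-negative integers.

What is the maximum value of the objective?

Relaxing integrality, the LP optimum is 53.50 at (s,t) = (5.5, 0.5), which is not an integer point.
(s,t)=(5,1): 1·5+1·1=6≤6, 4·5+2·1=22≤23, objective 53.
(s,t)=(4,2): 1·4+1·2=6≤6, 4·4+2·2=20≤23, objective 52.
(s,t)=(5,0): 1·5+1·0=5≤6, 4·5+2·0=20≤23, objective 45.
(s,t)=(4,1): 1·4+1·1=5≤6, 4·4+2·1=18≤23, objective 44.
The best lattice point is (5,1), giving 53.

53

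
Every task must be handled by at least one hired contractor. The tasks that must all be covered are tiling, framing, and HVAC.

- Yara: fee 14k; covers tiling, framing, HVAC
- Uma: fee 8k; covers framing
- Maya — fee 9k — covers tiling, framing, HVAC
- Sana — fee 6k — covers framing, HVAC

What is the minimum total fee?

This is an integer covering problem.
Maya alone covers tiling, framing, HVAC — every task.
Total fee: 9.
No cover costs less than 9.

9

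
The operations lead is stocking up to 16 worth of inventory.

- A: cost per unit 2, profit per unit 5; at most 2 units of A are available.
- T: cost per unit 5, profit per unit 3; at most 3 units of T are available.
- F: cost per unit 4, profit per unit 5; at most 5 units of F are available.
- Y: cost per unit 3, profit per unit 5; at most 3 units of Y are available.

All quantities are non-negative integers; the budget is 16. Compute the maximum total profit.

25

Take 1×A, 1×F, and 3×Y: cost 15 ≤ 16, profit 1·5 + 1·5 + 3·5 = 25.
No other integer combination yields more.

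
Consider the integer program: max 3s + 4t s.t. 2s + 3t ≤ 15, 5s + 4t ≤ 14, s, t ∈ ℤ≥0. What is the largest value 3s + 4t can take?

(s,t)=(0,3) is feasible, giving 12.
(s,t)=(1,2) is feasible, giving 11.
(s,t)=(0,2) is feasible, giving 8.
No feasible integer point exceeds 12.

12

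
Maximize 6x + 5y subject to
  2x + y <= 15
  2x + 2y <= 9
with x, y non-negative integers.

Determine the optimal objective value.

The continuous relaxation peaks at (4.5, 0) with value 27.00; rounding to a feasible lattice point costs some objective.
(x,y)=(4,0): 2·4+1·0=8≤15, 2·4+2·0=8≤9, objective 24.
(x,y)=(3,1): 2·3+1·1=7≤15, 2·3+2·1=8≤9, objective 23.
(x,y)=(3,0): 2·3+1·0=6≤15, 2·3+2·0=6≤9, objective 18.
Maximum is 24 at (x,y)=(4,0).

24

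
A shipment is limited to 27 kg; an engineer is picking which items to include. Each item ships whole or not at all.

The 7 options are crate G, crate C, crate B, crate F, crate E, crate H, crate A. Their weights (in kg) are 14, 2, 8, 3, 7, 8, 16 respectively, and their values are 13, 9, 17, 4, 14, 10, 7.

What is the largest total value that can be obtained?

50

Take crate C, crate B, crate E, and crate H: weight 2 + 8 + 7 + 8 = 25 ≤ 27, value 9 + 17 + 14 + 10 = 50.
No other feasible combination does better.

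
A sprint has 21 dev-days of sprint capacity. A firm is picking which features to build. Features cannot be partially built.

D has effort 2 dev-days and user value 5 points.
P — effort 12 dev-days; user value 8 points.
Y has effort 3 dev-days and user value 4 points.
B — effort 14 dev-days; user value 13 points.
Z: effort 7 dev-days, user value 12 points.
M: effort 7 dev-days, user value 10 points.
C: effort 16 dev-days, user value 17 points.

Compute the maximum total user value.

This is an integer program with binary decision variables.
Take D, Y, Z, and M: effort 2 + 3 + 7 + 7 = 19 ≤ 21, user value 5 + 4 + 12 + 10 = 31.
No other feasible combination does better.

31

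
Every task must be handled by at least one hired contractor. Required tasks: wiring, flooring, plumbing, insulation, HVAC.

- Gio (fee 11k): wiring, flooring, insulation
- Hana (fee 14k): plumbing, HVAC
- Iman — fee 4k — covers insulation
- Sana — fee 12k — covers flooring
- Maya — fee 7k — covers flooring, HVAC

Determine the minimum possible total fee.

This is an integer covering problem.
The greedy cost-per-new-task heuristic would pick Maya, Iman, Gio, and Hana for 36, but a cheaper cover exists.
Choose Gio and Hana: together they cover wiring, flooring, plumbing, insulation, HVAC — every task.
Total fee: 11 + 14 = 25.
No cover costs less than 25.

25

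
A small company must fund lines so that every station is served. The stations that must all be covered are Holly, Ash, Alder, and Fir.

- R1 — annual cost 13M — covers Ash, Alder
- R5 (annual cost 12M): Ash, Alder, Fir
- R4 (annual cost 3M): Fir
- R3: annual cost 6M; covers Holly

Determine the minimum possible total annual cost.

The greedy cost-per-new-station heuristic would pick R4, R5, and R3 for 21, but a cheaper cover exists.
Choose R5 and R3: together they cover Holly, Ash, Alder, Fir — every station.
Total annual cost: 12 + 6 = 18.
No cover costs less than 18.

18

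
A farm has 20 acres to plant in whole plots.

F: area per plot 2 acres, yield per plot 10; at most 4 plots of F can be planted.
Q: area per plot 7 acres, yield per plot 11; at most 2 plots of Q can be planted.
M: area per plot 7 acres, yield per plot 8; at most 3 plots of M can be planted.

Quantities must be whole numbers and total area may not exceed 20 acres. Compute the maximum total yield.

4×F and 1×Q: area 15 ≤ 20, yield 4·10 + 1·11 = 51.
3×F and 2×Q: area 20 ≤ 20, yield 3·10 + 2·11 = 52.
Best is 52.

52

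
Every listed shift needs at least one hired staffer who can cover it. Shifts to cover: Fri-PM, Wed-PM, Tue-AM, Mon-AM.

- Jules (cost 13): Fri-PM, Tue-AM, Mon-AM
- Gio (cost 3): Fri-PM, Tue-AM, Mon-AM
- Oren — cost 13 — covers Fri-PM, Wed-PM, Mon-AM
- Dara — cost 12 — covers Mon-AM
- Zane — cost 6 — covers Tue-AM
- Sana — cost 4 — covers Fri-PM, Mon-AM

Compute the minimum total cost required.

16

Choose Gio and Oren: together they cover Fri-PM, Wed-PM, Tue-AM, Mon-AM — every shift.
Total cost: 3 + 13 = 16.
No cover costs less than 16.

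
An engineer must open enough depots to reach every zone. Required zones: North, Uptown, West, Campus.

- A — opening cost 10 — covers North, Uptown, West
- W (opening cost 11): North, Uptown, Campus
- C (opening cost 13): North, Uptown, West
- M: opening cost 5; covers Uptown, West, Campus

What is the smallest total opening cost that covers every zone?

Choose A and M: together they cover North, Uptown, West, Campus — every zone.
Total opening cost: 10 + 5 = 15.
No cover costs less than 15.

15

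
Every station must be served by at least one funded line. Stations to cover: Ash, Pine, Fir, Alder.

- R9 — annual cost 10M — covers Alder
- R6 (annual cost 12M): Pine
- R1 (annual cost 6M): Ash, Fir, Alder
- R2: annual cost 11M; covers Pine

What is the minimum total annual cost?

17

This is an integer covering problem.
Choose R1 and R2: together they cover Ash, Pine, Fir, Alder — every station.
Total annual cost: 6 + 11 = 17.
No cover costs less than 17.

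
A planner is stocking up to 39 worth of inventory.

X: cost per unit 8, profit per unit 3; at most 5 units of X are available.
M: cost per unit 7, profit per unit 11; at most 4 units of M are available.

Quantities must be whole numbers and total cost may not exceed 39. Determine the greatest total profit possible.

This is a bounded integer knapsack.
Take 1×X and 4×M: cost 36 ≤ 39, profit 1·3 + 4·11 = 47.
M has the best ratio (11/7) and is taken to its limit of 4; remaining capacity is filled optimally with the others.

47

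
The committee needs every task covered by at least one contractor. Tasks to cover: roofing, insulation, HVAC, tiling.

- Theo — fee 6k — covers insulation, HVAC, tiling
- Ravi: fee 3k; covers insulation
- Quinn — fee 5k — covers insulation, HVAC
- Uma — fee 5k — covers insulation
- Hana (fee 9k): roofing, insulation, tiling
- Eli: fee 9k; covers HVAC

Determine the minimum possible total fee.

14

The greedy cost-per-new-task heuristic would pick Theo and Hana for 15, but a cheaper cover exists.
Choose Quinn and Hana: together they cover roofing, insulation, HVAC, tiling — every task.
Total fee: 5 + 9 = 14.
No cover costs less than 14.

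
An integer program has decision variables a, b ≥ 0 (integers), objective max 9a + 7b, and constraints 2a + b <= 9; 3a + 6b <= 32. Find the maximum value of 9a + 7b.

Relaxing integrality, the LP optimum is 50.78 at (a,b) = (2.44, 4.11), which is not an integer point.
(a,b)=(3,3): 2·3+1·3=9≤9, 3·3+6·3=27≤32, objective 48.
(a,b)=(2,4): 2·2+1·4=8≤9, 3·2+6·4=30≤32, objective 46.
(a,b)=(3,2): 2·3+1·2=8≤9, 3·3+6·2=21≤32, objective 41.
Maximum is 48 at (a,b)=(3,3).

48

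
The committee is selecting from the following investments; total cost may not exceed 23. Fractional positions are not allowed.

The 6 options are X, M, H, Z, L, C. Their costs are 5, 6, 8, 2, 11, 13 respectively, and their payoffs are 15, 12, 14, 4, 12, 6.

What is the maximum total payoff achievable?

45

Treat it as a binary knapsack problem.
Allowing fractional choices, the relaxed optimum would be about 47.2, but investments are indivisible.
X + M + H: cost 5 + 6 + 8 = 19 ≤ 23, payoff 15 + 12 + 14 = 41.
X + M + H + Z: cost 5 + 6 + 8 + 2 = 21 ≤ 23, payoff 15 + 12 + 14 + 4 = 45.
Best is X, M, H, and Z with total payoff 45.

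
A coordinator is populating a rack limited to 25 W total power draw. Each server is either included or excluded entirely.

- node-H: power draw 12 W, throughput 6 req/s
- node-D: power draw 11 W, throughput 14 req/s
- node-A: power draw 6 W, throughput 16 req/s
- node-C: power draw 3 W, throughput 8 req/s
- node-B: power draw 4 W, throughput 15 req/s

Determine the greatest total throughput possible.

Treat it as a binary knapsack problem.
node-D + node-A + node-C + node-B: power draw 11 + 6 + 3 + 4 = 24 ≤ 25, throughput 14 + 16 + 8 + 15 = 53.
node-D + node-A + node-B: power draw 11 + 6 + 4 = 21 ≤ 25, throughput 14 + 16 + 15 = 45.
Best is node-D, node-A, node-C, and node-B with total throughput 53.

53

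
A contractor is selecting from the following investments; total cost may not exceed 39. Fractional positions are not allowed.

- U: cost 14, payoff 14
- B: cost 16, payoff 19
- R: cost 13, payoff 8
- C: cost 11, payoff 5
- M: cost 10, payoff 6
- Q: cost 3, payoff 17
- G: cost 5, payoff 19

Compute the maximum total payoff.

Take U, B, Q, and G: cost 14 + 16 + 3 + 5 = 38 ≤ 39, payoff 14 + 19 + 17 + 19 = 69.
No other feasible combination does better.

69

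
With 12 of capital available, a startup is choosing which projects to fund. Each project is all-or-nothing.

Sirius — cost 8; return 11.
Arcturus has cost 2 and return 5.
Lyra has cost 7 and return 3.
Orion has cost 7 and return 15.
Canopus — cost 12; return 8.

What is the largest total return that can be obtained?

20

Treat it as a binary knapsack problem.
Arcturus + Orion: cost 2 + 7 = 9 ≤ 12, return 5 + 15 = 20.
Sirius + Arcturus: cost 8 + 2 = 10 ≤ 12, return 11 + 5 = 16.
Best is Arcturus and Orion with total return 20.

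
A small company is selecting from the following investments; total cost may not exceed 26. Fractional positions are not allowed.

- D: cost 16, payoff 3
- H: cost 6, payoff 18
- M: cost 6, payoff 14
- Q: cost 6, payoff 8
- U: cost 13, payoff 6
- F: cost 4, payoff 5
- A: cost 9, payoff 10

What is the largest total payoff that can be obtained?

47

Allowing fractional choices, the relaxed optimum would be about 49.4, but investments are indivisible.
H + M + F + A: cost 6 + 6 + 4 + 9 = 25 ≤ 26, payoff 18 + 14 + 5 + 10 = 47.
H + M + Q + F: cost 6 + 6 + 6 + 4 = 22 ≤ 26, payoff 18 + 14 + 8 + 5 = 45.
H + M + A: cost 6 + 6 + 9 = 21 ≤ 26, payoff 18 + 14 + 10 = 42.
Best is H, M, F, and A with total payoff 47.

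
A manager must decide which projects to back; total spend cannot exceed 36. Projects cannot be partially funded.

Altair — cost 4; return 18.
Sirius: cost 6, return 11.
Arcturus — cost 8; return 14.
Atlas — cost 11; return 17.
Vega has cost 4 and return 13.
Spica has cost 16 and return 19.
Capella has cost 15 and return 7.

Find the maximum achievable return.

Treat it as a binary knapsack problem.
Take Altair, Sirius, Arcturus, Atlas, and Vega: cost 4 + 6 + 8 + 11 + 4 = 33 ≤ 36, return 18 + 11 + 14 + 17 + 13 = 73.
No other feasible combination does better.

73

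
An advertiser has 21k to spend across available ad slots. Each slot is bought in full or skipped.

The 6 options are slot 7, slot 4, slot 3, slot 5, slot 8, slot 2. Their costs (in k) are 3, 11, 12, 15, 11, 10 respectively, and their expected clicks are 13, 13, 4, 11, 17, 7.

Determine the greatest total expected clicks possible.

30

Treat it as a binary knapsack problem.
slot 7 + slot 4: cost 3 + 11 = 14 ≤ 21, expected clicks 13 + 13 = 26.
slot 7 + slot 8: cost 3 + 11 = 14 ≤ 21, expected clicks 13 + 17 = 30.
Best is slot 7 and slot 8 with total expected clicks 30.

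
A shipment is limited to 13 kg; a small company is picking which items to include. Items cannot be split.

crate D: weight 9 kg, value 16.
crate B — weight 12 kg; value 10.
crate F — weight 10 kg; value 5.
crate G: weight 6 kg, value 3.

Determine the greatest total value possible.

16

This is an integer program with binary decision variables.
Take crate D: weight 9 ≤ 13, value 16.
No other feasible combination does better.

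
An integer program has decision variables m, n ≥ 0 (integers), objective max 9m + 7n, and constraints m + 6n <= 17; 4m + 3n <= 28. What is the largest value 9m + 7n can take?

Relaxing integrality, the LP optimum is 63.48 at (m,n) = (5.57, 1.9), which is not an integer point.
(m,n)=(7,0): 1·7+6·0=7≤17, 4·7+3·0=28≤28, objective 63.
(m,n)=(6,1): 1·6+6·1=12≤17, 4·6+3·1=27≤28, objective 61.
(m,n)=(5,2): 1·5+6·2=17≤17, 4·5+3·2=26≤28, objective 59.
(m,n)=(6,0): 1·6+6·0=6≤17, 4·6+3·0=24≤28, objective 54.
No feasible integer point exceeds 63.

63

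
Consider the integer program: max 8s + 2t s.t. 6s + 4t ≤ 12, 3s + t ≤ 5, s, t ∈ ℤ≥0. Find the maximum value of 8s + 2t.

(s,t)=(1,1): 6·1+4·1=10≤12, 3·1+1·1=4≤5, objective 10.
(s,t)=(1,0): 6·1+4·0=6≤12, 3·1+1·0=3≤5, objective 8.
(s,t)=(0,2): 6·0+4·2=8≤12, 3·0+1·2=2≤5, objective 4.
No feasible integer point exceeds 10.

10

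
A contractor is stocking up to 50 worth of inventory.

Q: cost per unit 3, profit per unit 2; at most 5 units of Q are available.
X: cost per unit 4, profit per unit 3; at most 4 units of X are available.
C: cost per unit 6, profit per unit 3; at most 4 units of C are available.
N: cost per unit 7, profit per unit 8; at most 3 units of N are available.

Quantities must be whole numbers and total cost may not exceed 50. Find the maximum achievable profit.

44

2×Q, 4×X, 1×C, and 3×N: cost 49 ≤ 50, profit 2·2 + 4·3 + 1·3 + 3·8 = 43.
4×Q, 4×X, and 3×N: cost 49 ≤ 50, profit 4·2 + 4·3 + 3·8 = 44.
Best is 44.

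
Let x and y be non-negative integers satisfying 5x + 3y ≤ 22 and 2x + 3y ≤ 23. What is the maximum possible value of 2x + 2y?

(x,y)=(0,7) is feasible, giving 14.
(x,y)=(0,6) is feasible, giving 12.
No feasible integer point exceeds 14.

14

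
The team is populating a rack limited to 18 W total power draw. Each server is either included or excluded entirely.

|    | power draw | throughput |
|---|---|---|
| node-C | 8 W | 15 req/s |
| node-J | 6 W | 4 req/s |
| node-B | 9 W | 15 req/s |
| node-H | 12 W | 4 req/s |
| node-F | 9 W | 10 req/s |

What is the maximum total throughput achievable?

node-C + node-F: power draw 8 + 9 = 17 ≤ 18, throughput 15 + 10 = 25.
node-B + node-F: power draw 9 + 9 = 18 ≤ 18, throughput 15 + 10 = 25.
node-C + node-B: power draw 8 + 9 = 17 ≤ 18, throughput 15 + 15 = 30.
Best is node-C and node-B with total throughput 30.

30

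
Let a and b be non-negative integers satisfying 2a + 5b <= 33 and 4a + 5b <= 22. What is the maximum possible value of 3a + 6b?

(a,b)=(0,4): 2·0+5·4=20≤33, 4·0+5·4=20≤22, objective 24.
(a,b)=(1,3): 2·1+5·3=17≤33, 4·1+5·3=19≤22, objective 21.
(a,b)=(0,3): 2·0+5·3=15≤33, 4·0+5·3=15≤22, objective 18.
Maximum is 24 at (a,b)=(0,4).

24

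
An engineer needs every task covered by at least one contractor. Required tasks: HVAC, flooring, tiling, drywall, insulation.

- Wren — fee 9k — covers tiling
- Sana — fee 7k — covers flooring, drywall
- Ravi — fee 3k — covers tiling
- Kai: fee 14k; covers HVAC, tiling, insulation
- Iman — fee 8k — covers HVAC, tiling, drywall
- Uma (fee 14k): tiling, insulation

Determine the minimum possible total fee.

This is a weighted set-cover instance.
The greedy cost-per-new-task heuristic would pick Iman, Sana, and Kai for 29, but a cheaper cover exists.
Choose Sana and Kai: together they cover HVAC, flooring, tiling, drywall, insulation — every task.
Total fee: 7 + 14 = 21.
No cover costs less than 21.

21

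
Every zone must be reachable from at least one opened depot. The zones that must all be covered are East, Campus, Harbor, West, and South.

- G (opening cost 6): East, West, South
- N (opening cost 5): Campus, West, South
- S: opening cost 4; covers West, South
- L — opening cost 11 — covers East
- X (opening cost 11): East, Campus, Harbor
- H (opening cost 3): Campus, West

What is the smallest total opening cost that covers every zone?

The greedy cost-per-new-zone heuristic would pick H, G, and X for 20, but a cheaper cover exists.
Choose S and X: together they cover East, Campus, Harbor, West, South — every zone.
Total opening cost: 4 + 11 = 15.
No cover costs less than 15.

15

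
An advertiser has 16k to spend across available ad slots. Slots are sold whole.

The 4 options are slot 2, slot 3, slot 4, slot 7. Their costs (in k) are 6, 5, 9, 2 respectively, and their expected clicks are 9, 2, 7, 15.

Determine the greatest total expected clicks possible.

26

Take slot 2, slot 3, and slot 7: cost 6 + 5 + 2 = 13 ≤ 16, expected clicks 9 + 2 + 15 = 26.
No other feasible combination does better.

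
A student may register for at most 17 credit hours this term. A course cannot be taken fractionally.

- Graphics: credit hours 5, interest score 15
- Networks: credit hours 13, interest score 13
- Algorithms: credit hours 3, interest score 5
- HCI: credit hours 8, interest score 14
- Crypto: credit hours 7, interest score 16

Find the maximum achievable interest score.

Graphics + Algorithms + Crypto: credit hours 5 + 3 + 7 = 15 ≤ 17, interest score 15 + 5 + 16 = 36.
Graphics + Algorithms + HCI: credit hours 5 + 3 + 8 = 16 ≤ 17, interest score 15 + 5 + 14 = 34.
Best is Graphics, Algorithms, and Crypto with total interest score 36.

36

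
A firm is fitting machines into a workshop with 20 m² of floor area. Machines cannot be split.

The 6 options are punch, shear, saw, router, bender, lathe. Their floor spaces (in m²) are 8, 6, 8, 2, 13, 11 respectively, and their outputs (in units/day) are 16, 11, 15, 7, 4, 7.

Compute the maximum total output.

Take punch, saw, and router: floor space 8 + 8 + 2 = 18 ≤ 20, output 16 + 15 + 7 = 38.
No other feasible combination does better.

38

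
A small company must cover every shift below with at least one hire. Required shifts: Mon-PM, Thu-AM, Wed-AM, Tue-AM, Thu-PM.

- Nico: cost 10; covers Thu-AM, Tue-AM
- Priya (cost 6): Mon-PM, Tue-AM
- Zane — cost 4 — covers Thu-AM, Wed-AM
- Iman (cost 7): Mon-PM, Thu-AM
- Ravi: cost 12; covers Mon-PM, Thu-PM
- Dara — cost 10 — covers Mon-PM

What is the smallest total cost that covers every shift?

This is an integer covering problem.
Choose Priya, Zane, and Ravi: together they cover Mon-PM, Thu-AM, Wed-AM, Tue-AM, Thu-PM — every shift.
Total cost: 6 + 4 + 12 = 22.
No cover costs less than 22.

22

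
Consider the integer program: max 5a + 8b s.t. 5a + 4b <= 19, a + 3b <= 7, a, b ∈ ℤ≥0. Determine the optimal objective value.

23

(a,b)=(3,1): 5·3+4·1=19≤19, 1·3+3·1=6≤7, objective 23.
(a,b)=(1,2): 5·1+4·2=13≤19, 1·1+3·2=7≤7, objective 21.
No feasible integer point exceeds 23.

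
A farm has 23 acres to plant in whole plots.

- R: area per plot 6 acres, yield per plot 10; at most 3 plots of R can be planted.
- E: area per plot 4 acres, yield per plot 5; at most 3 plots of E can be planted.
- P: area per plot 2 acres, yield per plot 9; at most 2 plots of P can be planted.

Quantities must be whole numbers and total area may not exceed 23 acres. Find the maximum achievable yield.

This is a bounded integer knapsack.
Take 3×R and 2×P: area 22 ≤ 23, yield 3·10 + 2·9 = 48.
P has the best ratio (9/2) and is taken to its limit of 2; remaining capacity is filled optimally with the others.

48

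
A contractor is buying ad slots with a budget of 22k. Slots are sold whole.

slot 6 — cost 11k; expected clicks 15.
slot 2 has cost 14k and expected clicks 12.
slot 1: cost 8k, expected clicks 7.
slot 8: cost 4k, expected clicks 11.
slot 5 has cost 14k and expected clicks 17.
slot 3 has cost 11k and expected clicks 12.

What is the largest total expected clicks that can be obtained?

28

Allowing fractional choices, the relaxed optimum would be about 34.5, but ad slots are indivisible.
slot 6 + slot 3: cost 11 + 11 = 22 ≤ 22, expected clicks 15 + 12 = 27.
slot 6 + slot 8: cost 11 + 4 = 15 ≤ 22, expected clicks 15 + 11 = 26.
slot 8 + slot 5: cost 4 + 14 = 18 ≤ 22, expected clicks 11 + 17 = 28.
Best is slot 8 and slot 5 with total expected clicks 28.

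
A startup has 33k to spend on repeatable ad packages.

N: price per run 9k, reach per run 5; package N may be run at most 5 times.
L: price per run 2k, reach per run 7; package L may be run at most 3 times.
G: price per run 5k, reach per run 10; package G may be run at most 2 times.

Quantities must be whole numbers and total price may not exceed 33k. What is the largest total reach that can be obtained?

This is a bounded integer knapsack.
L has the best ratio (7/2); taking only L gives at most 3×7 = 21 (stopped by the supply cap of 3).
Mixing does better — 1×N, 3×L, and 2×G: price 25 ≤ 33, reach 1·5 + 3·7 + 2·10 = 46.

46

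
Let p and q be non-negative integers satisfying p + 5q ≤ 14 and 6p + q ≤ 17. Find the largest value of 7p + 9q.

The continuous relaxation peaks at (2.45, 2.31) with value 37.93; rounding to a feasible lattice point costs some objective.
(p,q)=(2,2): 1·2+5·2=12≤14, 6·2+1·2=14≤17, objective 32.
(p,q)=(1,2): 1·1+5·2=11≤14, 6·1+1·2=8≤17, objective 25.
(p,q)=(2,1): 1·2+5·1=7≤14, 6·2+1·1=13≤17, objective 23.
(p,q)=(1,1): 1·1+5·1=6≤14, 6·1+1·1=7≤17, objective 16.
Maximum is 32 at (p,q)=(2,2).

32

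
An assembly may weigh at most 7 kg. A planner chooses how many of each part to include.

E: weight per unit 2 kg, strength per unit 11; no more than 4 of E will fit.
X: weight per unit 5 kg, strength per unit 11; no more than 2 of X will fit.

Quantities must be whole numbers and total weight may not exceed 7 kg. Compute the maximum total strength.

E has the best ratio (11/2); taking only E gives at most 3×11 = 33 (stopped by the weight limit).
Optimal: 3×E: weight 6 ≤ 7, strength 3·11 = 33.

33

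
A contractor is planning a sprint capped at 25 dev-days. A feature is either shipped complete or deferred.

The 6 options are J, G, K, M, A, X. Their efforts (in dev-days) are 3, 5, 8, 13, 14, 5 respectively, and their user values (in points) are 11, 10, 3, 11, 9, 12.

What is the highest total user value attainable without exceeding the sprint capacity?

36

J + M + X: effort 3 + 13 + 5 = 21 ≤ 25, user value 11 + 11 + 12 = 34.
J + G + K + X: effort 3 + 5 + 8 + 5 = 21 ≤ 25, user value 11 + 10 + 3 + 12 = 36.
J + G + X: effort 3 + 5 + 5 = 13 ≤ 25, user value 11 + 10 + 12 = 33.
Best is J, G, K, and X with total user value 36.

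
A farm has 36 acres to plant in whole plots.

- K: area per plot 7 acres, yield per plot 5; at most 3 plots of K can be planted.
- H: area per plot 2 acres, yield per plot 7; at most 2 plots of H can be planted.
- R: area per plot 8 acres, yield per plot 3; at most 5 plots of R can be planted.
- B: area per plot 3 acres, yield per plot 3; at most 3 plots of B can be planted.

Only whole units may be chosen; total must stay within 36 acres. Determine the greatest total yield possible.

3×K, 2×H, and 3×B: area 34 ≤ 36, yield 3·5 + 2·7 + 3·3 = 38.
2×K, 2×H, 1×R, and 3×B: area 35 ≤ 36, yield 2·5 + 2·7 + 1·3 + 3·3 = 36.
Best is 38.

38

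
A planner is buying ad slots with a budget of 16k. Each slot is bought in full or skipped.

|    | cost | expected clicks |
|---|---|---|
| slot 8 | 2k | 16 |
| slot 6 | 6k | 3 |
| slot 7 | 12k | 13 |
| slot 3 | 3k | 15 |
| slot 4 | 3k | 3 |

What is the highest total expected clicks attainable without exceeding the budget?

slot 8 + slot 6 + slot 3 + slot 4: cost 2 + 6 + 3 + 3 = 14 ≤ 16, expected clicks 16 + 3 + 15 + 3 = 37.
slot 8 + slot 3 + slot 4: cost 2 + 3 + 3 = 8 ≤ 16, expected clicks 16 + 15 + 3 = 34.
Best is slot 8, slot 6, slot 3, and slot 4 with total expected clicks 37.

37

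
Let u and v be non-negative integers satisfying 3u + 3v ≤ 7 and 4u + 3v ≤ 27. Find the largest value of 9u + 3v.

The continuous relaxation peaks at (2.33, 0) with value 21.00; rounding to a feasible lattice point costs some objective.
(u,v)=(2,0): 3·2+3·0=6≤7, 4·2+3·0=8≤27, objective 18.
(u,v)=(1,1): 3·1+3·1=6≤7, 4·1+3·1=7≤27, objective 12.
(u,v)=(1,0): 3·1+3·0=3≤7, 4·1+3·0=4≤27, objective 9.
The best lattice point is (2,0), giving 18.

18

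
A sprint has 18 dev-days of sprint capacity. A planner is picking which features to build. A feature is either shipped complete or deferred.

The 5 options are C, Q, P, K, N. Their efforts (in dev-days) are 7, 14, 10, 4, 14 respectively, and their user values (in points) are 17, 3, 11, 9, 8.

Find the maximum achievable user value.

Take C and P: effort 7 + 10 = 17 ≤ 18, user value 17 + 11 = 28.
No other feasible combination does better.

28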